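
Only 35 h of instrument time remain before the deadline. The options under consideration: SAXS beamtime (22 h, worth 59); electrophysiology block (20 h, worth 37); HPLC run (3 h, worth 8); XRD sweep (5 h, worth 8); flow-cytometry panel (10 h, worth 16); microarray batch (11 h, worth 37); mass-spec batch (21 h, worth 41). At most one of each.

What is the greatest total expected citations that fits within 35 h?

By expected citations per h: microarray batch 3.36, SAXS beamtime 2.68, HPLC run 2.67 lead.
Taking SAXS beamtime + microarray batch: 33 h used, 96 in expected citations.
Runner-up HPLC run + microarray batch + mass-spec batch tops out at 86.

96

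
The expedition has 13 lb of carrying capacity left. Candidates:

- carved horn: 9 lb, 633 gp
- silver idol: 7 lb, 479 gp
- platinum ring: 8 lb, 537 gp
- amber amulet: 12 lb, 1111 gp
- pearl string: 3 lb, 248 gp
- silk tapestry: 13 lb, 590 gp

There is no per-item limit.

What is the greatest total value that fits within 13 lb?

1111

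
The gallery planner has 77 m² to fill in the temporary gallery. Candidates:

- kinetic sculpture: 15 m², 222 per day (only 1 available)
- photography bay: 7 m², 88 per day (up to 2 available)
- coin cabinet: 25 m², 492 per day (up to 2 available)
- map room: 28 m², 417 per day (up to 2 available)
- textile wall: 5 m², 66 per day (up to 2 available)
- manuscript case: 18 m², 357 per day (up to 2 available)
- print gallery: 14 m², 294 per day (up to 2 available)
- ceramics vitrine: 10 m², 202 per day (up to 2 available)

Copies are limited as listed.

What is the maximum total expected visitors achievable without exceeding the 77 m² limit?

1547

A density-first pass picks 2×textile wall + manuscript case + 2×print gallery + 2×ceramics vitrine — 1481 at 76 m².
Dropping 2×textile wall and print gallery frees 24 m²; slotting in coin cabinet (25 m²) lifts the total to 1547 at 77 m².
Nothing else within 77 m² beats 1547.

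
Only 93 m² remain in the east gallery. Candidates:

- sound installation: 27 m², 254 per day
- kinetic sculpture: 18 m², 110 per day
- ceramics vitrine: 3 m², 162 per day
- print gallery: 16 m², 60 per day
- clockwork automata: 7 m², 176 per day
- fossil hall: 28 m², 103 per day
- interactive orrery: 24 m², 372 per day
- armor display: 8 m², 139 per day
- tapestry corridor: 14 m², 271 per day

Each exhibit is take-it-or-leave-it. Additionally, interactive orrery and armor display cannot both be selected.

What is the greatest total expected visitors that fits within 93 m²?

1345

Taking sound installation + kinetic sculpture + ceramics vitrine + clockwork automata + interactive orrery + tapestry corridor: 93 m² used, 1345 in expected visitors.
The closest alternative, sound installation + ceramics vitrine + print gallery + clockwork automata + interactive orrery + tapestry corridor, reaches only 1295.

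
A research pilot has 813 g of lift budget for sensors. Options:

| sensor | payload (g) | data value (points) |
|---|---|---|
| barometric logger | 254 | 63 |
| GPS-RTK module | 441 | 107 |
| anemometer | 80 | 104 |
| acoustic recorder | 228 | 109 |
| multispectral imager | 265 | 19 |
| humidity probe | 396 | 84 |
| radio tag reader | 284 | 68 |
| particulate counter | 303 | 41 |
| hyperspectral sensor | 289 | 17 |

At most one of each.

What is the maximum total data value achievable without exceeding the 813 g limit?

320

Greedy by ratio would take barometric logger + anemometer + acoustic recorder: 562 g used, total 276.
Replace barometric logger with GPS-RTK module: the trade gains 44 net, giving 320 at 749 g.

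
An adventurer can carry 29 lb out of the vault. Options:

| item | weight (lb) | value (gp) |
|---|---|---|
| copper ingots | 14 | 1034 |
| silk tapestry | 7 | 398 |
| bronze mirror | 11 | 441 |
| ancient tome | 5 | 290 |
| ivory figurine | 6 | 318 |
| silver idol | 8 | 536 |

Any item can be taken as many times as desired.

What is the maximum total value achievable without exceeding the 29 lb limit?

The ratio ordering already packs tightly: 2×copper ingots, 28 lb, 2068.
Every other selection either busts 29 lb or fails to beat 2068.

2068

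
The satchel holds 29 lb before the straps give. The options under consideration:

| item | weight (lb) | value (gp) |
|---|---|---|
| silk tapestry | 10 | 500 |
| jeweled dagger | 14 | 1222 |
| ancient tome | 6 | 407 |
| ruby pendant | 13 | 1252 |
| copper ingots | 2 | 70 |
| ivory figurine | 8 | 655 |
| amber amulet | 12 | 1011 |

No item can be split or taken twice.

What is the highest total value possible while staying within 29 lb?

2544

Jeweled dagger + ruby pendant + copper ingots uses 29 of the 29 lb and totals 2544.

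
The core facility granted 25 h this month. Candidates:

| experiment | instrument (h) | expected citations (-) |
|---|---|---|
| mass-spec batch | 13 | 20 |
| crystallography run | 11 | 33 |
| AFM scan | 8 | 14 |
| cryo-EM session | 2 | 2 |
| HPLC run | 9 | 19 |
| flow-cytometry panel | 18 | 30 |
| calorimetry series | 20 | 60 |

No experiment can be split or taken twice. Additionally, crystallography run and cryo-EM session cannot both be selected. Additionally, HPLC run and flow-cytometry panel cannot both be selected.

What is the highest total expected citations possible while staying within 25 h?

Density check — crystallography run 3.00, calorimetry series 3.00, HPLC run 2.11, AFM scan 1.75 are the best per h.
Best packing: cryo-EM session + calorimetry series — 22 h, 62 total.

62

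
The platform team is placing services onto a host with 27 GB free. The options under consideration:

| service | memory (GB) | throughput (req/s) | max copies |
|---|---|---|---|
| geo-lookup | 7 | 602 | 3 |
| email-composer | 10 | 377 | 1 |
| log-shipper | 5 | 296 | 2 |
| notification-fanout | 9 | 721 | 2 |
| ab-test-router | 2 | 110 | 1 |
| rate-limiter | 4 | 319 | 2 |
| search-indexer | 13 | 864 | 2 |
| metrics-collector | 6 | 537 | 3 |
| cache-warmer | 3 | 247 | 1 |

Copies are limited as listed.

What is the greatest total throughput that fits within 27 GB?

A density-first pass picks geo-lookup + ab-test-router + 3×metrics-collector — 2323 at 27 GB.
Dropping ab-test-router and 2×metrics-collector frees 14 GB; slotting in 2×geo-lookup (14 GB) lifts the total to 2343 at 27 GB.

2343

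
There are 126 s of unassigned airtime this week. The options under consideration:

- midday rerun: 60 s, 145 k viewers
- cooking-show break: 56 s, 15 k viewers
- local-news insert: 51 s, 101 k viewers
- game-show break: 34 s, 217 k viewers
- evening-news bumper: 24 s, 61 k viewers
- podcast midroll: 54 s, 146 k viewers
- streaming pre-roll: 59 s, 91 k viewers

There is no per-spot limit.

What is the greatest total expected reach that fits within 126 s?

Density check — game-show break 6.38, podcast midroll 2.70, evening-news bumper 2.54 are the best per s.
Taking 3×game-show break + evening-news bumper: 126 s used, 712 in expected reach.
Every other selection either busts 126 s or fails to beat 712.

712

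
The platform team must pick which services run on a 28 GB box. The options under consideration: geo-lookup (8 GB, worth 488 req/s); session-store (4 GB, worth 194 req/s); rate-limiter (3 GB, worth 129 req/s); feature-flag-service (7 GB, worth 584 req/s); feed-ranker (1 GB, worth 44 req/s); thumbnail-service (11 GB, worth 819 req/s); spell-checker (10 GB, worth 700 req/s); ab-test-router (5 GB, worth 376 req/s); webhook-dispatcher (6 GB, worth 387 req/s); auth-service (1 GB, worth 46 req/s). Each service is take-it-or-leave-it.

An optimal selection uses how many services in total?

3

Best achievable throughput is 2103.
For example feature-flag-service + thumbnail-service + spell-checker achieves it, using 28 GB.
Any selection reaching 2103 contains exactly 3 services.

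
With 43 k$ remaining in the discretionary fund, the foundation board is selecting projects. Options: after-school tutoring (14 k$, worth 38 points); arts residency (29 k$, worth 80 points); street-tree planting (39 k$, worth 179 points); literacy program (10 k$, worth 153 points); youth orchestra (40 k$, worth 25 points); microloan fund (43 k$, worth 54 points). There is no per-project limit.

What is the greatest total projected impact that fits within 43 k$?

612

Best packing: 4×literacy program — 40 k$, 612 total.
That's the maximum — no swap from here does better than 612.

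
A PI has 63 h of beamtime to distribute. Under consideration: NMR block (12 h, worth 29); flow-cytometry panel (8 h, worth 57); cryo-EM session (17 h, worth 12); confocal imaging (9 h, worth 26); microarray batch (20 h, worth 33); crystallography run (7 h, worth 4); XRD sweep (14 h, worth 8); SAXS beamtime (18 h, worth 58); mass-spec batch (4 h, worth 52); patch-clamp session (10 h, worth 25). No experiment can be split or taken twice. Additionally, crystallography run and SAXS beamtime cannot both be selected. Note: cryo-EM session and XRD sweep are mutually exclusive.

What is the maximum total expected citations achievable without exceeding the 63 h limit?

247

Ranking by ratio (expected citations/h): mass-spec batch 13.00, flow-cytometry panel 7.12, SAXS beamtime 3.22, confocal imaging 2.89.
Best packing: NMR block + flow-cytometry panel + confocal imaging + SAXS beamtime + mass-spec batch + patch-clamp session — 61 h, 247 total.
An exhaustive check of the 1024 subsets confirms 247.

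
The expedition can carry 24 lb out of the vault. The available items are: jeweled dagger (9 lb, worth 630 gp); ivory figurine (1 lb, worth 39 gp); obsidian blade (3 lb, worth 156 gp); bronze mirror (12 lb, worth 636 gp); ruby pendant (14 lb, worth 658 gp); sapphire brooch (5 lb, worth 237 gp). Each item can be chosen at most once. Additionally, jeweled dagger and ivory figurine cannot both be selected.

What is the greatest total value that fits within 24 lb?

By value per lb: jeweled dagger 70.00, bronze mirror 53.00, obsidian blade 52.00, sapphire brooch 47.40 lead.
Taking jeweled dagger + obsidian blade + bronze mirror: 24 lb used, 1422 in value.
Every other selection either busts 24 lb or breaks a pairing rule or fails to beat 1422.

1422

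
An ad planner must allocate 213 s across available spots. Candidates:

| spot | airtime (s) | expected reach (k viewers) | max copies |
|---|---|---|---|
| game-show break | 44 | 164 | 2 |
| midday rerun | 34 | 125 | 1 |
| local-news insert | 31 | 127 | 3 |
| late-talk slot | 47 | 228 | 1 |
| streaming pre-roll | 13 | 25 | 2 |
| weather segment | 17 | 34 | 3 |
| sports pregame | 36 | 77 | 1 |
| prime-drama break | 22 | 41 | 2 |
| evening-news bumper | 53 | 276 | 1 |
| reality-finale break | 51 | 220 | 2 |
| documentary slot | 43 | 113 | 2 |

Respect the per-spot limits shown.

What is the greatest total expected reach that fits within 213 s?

Filling by ratio: late-talk slot + evening-news bumper + 2×reality-finale break for 944, with 11 s left unused.
Dropping reality-finale break frees 51 s; slotting in 2×local-news insert (62 s) lifts the total to 978 at 213 s.
No other feasible combination exceeds 978.

978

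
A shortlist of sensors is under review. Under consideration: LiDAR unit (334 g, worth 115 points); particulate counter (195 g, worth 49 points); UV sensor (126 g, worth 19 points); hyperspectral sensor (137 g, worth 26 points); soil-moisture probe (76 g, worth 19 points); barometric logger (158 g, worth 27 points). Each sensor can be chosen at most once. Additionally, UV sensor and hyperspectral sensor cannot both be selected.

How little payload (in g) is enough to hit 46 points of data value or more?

195

Minimise g subject to total data value ≥ 46.
particulate counter reaches 49 using 195 g.
No combination under 195 g hits 46.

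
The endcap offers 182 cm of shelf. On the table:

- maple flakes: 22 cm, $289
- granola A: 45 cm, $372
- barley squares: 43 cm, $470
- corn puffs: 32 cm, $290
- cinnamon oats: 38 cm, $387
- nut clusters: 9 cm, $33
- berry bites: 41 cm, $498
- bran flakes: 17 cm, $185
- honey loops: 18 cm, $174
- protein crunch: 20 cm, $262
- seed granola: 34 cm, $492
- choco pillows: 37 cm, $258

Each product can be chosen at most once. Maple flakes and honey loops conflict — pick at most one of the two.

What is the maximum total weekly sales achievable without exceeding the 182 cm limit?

2196

Taking maple flakes + barley squares + berry bites + bran flakes + protein crunch + seed granola: 177 cm used, 2196 in weekly sales.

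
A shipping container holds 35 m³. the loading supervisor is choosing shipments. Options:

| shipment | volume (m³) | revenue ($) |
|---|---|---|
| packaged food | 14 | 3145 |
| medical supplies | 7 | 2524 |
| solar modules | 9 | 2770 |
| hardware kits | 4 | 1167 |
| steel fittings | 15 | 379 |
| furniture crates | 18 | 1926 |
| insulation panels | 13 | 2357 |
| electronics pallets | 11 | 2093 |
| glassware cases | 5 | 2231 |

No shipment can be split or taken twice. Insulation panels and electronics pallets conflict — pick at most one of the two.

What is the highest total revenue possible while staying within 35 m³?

Density check — glassware cases 446.20, medical supplies 360.57, solar modules 307.78, hardware kits 291.75 are the best per m³.
Greedy by ratio would take medical supplies + solar modules + hardware kits + glassware cases: 25 m³ used, total 8692.
Dropping hardware kits frees 4 m³; slotting in packaged food (14 m³) lifts the total to 10670 at 35 m³.

10670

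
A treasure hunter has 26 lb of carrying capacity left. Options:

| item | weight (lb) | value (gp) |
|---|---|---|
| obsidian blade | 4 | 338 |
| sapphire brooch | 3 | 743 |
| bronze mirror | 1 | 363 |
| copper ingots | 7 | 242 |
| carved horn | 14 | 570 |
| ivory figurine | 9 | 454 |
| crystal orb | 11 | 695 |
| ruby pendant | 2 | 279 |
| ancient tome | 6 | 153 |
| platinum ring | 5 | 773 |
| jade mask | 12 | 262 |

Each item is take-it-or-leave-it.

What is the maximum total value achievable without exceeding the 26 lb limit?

3191

The ratio ordering already packs tightly: obsidian blade + sapphire brooch + bronze mirror + crystal orb + ruby pendant + platinum ring, 26 lb, 3191.
The closest alternative, obsidian blade + sapphire brooch + bronze mirror + ivory figurine + ruby pendant + platinum ring, reaches only 2950.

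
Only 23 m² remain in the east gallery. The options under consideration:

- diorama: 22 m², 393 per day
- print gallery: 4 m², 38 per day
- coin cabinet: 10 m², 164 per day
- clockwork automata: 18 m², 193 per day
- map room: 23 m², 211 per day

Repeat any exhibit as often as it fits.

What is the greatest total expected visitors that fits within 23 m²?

393

The ratio ordering already packs tightly: diorama, 22 m², 393.
Every other selection either busts 23 m² or fails to beat 393.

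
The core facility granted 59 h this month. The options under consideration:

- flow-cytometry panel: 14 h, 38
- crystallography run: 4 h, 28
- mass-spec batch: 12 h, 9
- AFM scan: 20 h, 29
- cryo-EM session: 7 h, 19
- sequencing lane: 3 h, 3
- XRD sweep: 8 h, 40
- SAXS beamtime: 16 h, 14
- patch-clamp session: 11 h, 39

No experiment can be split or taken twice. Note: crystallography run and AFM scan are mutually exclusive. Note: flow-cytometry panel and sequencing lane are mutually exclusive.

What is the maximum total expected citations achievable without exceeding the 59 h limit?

173

By expected citations per h: crystallography run 7.00, XRD sweep 5.00, patch-clamp session 3.55, flow-cytometry panel 2.71 lead.
Taking flow-cytometry panel + crystallography run + mass-spec batch + cryo-EM session + XRD sweep + patch-clamp session: 56 h used, 173 in expected citations.
Runner-up flow-cytometry panel + crystallography run + cryo-EM session + XRD sweep + patch-clamp session tops out at 164.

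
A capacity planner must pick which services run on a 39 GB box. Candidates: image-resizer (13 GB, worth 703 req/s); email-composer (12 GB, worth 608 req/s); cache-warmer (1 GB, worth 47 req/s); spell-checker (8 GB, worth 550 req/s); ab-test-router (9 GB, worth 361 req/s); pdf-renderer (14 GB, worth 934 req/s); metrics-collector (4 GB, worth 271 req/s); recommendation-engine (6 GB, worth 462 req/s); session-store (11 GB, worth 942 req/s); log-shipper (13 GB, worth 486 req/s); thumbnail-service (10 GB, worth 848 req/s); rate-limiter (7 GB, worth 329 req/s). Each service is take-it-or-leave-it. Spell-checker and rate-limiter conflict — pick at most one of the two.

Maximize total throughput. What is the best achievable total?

Density check — session-store 85.64, thumbnail-service 84.80, recommendation-engine 77.00 are the best per GB.
Best packing: spell-checker + metrics-collector + recommendation-engine + session-store + thumbnail-service — 39 GB, 3073 total.

3073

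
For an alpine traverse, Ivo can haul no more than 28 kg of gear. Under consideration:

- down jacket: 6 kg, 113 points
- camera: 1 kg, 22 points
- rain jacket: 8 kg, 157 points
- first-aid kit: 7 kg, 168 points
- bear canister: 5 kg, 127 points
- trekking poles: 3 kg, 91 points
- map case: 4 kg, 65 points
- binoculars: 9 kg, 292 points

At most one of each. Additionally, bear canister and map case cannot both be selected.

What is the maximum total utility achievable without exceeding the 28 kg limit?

The ratio heuristic lands on camera + first-aid kit + bear canister + trekking poles + binoculars (700) but leaves 3 kg idle.
The 5 kg tied up in bear canister is better spent on rain jacket — total rises to 730 (28 kg).
Next best is down jacket + camera + first-aid kit + bear canister + binoculars at 722 (28 kg) — short by 8.

730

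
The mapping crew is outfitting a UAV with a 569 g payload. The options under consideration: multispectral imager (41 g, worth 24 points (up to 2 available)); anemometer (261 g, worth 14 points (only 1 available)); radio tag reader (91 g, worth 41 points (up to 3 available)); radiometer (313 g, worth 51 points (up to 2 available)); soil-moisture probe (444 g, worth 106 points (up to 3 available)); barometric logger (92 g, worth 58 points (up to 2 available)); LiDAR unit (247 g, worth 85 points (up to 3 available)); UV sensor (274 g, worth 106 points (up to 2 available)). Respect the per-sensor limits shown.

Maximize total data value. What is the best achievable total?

Best packing: 2×multispectral imager + 3×radio tag reader + 2×barometric logger — 539 g, 287 total.
Nothing else within 569 g beats 287.

287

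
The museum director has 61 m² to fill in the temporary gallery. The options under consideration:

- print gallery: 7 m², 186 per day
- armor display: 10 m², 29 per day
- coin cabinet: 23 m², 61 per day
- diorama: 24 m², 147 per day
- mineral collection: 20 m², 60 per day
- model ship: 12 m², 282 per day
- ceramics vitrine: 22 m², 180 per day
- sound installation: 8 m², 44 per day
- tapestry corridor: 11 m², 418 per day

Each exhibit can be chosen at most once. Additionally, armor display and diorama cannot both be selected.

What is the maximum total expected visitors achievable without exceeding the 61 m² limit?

1110

Best packing: print gallery + model ship + ceramics vitrine + sound installation + tapestry corridor — 60 m², 1110 total.
The spare 1 m² is too small for any remaining exhibit, and no feasible exchange beats 1110.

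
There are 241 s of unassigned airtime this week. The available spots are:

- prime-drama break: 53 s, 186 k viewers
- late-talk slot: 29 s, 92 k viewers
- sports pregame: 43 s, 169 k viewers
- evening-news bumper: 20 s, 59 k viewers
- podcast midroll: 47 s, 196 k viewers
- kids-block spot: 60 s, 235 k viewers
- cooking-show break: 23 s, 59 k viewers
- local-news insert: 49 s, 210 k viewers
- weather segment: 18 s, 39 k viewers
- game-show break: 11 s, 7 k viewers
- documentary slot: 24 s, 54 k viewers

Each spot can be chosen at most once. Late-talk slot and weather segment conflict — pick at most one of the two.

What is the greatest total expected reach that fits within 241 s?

Ranking by ratio (expected reach/s): local-news insert 4.29, podcast midroll 4.17, sports pregame 3.93, kids-block spot 3.92.
The ratio heuristic lands on late-talk slot + sports pregame + podcast midroll + kids-block spot + local-news insert + game-show break (909) but leaves 2 s idle.
Replace sports pregame and game-show break with prime-drama break: the trade gains 10 net, giving 919 at 238 s.
Every other selection either busts 241 s or breaks a pairing rule or fails to beat 919.

919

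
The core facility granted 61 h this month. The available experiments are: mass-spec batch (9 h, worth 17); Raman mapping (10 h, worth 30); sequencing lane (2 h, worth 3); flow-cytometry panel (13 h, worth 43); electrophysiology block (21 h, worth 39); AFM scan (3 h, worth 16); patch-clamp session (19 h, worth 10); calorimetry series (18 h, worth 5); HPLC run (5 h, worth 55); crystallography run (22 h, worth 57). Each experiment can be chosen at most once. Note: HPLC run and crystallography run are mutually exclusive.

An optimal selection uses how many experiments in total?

The maximum expected citations within 61 h is 200.
mass-spec batch + Raman mapping + flow-cytometry panel + electrophysiology block + AFM scan + HPLC run hits 200 at 61 h.
Every optimal selection uses 6 experiments.

6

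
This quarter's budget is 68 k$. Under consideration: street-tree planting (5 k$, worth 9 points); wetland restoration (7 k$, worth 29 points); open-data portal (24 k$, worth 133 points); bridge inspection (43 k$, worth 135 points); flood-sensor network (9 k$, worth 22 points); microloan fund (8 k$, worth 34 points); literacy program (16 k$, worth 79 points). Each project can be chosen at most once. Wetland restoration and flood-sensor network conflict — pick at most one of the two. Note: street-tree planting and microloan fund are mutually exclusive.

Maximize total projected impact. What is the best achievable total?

275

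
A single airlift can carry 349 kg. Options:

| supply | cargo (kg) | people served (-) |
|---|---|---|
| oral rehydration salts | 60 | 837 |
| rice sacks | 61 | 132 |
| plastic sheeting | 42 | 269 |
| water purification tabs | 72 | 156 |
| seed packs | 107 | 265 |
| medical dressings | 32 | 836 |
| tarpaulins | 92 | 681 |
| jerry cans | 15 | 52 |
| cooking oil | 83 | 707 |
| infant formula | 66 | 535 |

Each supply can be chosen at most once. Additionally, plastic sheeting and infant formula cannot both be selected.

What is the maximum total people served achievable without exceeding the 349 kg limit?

3648

By people served per kg: medical dressings 26.12, oral rehydration salts 13.95, cooking oil 8.52 lead.
Best packing: oral rehydration salts + medical dressings + tarpaulins + jerry cans + cooking oil + infant formula — 348 kg, 3648 total.
Next best is oral rehydration salts + medical dressings + tarpaulins + cooking oil + infant formula at 3596 (333 kg) — short by 52.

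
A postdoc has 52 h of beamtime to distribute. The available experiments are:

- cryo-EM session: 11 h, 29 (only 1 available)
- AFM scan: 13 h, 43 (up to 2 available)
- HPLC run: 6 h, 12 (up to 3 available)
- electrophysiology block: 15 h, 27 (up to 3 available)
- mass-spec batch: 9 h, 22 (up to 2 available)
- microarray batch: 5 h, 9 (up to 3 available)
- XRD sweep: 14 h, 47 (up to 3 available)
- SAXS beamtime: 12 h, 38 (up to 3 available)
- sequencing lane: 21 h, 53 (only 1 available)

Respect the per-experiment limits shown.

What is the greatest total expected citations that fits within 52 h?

171

The ratio heuristic lands on mass-spec batch + 3×XRD sweep (163) but leaves 1 h idle.
Replace mass-spec batch and 2×XRD sweep with 2×AFM scan + SAXS beamtime: the trade gains 8 net, giving 171 at 52 h.
No other feasible combination exceeds 171.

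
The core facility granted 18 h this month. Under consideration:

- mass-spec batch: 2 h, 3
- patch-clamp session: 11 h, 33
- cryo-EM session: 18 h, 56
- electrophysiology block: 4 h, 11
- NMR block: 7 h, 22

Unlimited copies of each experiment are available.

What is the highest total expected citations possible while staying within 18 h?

56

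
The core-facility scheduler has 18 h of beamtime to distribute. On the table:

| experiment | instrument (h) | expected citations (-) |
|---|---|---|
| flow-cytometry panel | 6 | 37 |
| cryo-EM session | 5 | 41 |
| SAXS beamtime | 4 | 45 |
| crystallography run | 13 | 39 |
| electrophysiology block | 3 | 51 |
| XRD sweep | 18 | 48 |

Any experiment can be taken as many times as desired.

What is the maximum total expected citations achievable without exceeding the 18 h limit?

306

By expected citations per h: electrophysiology block 17.00, SAXS beamtime 11.25, cryo-EM session 8.20 lead.
6×electrophysiology block uses 18 of the 18 h and totals 306.
Every other selection either busts 18 h or fails to beat 306.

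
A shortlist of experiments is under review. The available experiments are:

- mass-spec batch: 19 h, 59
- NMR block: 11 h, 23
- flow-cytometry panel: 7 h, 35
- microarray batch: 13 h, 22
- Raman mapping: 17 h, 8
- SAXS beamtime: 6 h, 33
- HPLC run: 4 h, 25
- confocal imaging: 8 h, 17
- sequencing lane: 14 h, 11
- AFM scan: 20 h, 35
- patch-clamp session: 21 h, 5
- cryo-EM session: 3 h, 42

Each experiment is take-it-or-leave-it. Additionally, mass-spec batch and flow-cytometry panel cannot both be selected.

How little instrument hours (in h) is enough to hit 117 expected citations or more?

20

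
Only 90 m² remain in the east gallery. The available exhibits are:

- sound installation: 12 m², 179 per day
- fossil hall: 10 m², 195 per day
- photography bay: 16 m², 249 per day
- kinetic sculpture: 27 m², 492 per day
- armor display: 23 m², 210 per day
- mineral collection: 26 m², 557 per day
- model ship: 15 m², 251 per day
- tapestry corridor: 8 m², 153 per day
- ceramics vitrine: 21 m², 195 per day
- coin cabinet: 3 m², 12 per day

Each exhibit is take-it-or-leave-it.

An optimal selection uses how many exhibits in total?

The maximum expected visitors within 90 m² is 1674.
One optimal bundle: sound installation + fossil hall + kinetic sculpture + mineral collection + model ship (90 m²).
Every optimal selection uses 5 exhibits.

5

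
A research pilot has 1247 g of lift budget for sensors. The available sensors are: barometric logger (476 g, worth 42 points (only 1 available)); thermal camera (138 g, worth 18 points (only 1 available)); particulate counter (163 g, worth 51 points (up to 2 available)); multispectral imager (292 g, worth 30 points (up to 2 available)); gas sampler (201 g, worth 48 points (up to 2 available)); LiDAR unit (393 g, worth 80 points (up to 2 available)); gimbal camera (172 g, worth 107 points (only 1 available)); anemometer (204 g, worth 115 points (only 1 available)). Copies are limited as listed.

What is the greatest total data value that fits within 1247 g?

438

By data value per g: gimbal camera 0.62, anemometer 0.56, particulate counter 0.31, gas sampler 0.24 lead.
The ratio ordering already packs tightly: thermal camera + 2×particulate counter + 2×gas sampler + gimbal camera + anemometer, 1242 g, 438.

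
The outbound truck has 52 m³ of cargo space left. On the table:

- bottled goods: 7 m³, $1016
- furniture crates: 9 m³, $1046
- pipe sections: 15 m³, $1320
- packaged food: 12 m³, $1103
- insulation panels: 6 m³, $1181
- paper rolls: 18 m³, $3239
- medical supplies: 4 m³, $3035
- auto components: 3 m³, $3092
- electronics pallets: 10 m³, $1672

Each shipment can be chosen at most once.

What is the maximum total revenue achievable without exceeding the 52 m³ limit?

By revenue per m³: auto components 1030.67, medical supplies 758.75, insulation panels 196.83, paper rolls 179.94 lead.
Filling by ratio: bottled goods + insulation panels + paper rolls + medical supplies + auto components + electronics pallets for 13235, with 4 m³ left unused.
Replace bottled goods with furniture crates: the trade gains 30 net, giving 13265 at 50 m³.
Nothing else within 52 m³ beats 13265.

13265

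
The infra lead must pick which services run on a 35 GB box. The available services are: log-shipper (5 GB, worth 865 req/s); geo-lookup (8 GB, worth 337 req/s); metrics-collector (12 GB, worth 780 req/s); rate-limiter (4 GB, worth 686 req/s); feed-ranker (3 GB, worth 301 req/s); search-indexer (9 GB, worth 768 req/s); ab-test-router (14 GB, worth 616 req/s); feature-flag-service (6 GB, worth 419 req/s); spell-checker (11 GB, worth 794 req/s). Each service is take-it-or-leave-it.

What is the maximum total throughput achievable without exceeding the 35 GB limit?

Taking the top-ratio services first gives log-shipper + rate-limiter + feed-ranker + search-indexer + spell-checker for 3414 (32 GB).
Replace feed-ranker with feature-flag-service: the trade gains 118 net, giving 3532 at 35 GB.
The closest alternative, log-shipper + metrics-collector + rate-limiter + feed-ranker + spell-checker, reaches only 3426.

3532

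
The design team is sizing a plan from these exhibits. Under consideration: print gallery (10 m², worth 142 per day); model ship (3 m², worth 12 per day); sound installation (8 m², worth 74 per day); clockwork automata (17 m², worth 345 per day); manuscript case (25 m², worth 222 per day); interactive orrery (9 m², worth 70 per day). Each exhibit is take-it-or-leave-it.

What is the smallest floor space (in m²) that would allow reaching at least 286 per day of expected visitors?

17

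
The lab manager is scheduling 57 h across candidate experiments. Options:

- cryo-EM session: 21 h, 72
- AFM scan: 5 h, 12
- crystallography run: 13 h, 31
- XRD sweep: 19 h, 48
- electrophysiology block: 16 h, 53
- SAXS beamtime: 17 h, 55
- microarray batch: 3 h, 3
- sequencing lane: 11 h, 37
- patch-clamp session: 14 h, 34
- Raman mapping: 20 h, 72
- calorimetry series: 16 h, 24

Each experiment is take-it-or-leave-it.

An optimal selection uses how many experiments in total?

3

Optimal total is 197.
cryo-EM session + electrophysiology block + Raman mapping hits 197 at 57 h.
Any selection reaching 197 contains exactly 3 experiments.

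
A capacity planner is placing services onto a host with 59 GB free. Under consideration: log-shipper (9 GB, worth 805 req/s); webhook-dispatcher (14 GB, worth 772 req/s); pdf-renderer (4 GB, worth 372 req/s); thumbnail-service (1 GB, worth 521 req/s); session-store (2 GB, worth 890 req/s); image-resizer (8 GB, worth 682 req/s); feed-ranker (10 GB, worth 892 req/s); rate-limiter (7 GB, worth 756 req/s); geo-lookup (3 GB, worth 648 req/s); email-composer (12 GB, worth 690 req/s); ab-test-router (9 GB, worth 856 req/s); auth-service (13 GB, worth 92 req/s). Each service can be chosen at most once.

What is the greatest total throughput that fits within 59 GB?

A density-first pass picks log-shipper + pdf-renderer + thumbnail-service + session-store + image-resizer + feed-ranker + rate-limiter + geo-lookup + ab-test-router — 6422 at 53 GB.
Dropping image-resizer frees 8 GB; slotting in webhook-dispatcher (14 GB) lifts the total to 6512 at 59 GB.
An exhaustive check of the 4096 subsets confirms 6512.

6512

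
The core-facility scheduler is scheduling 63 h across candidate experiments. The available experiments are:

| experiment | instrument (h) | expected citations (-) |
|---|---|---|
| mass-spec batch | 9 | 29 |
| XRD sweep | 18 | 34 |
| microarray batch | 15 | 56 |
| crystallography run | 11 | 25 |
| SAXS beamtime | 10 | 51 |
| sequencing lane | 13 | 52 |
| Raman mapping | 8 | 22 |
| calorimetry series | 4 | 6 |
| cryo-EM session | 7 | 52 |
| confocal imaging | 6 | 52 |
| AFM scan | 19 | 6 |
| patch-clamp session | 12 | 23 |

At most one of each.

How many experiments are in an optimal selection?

6

Best achievable expected citations is 292.
For example mass-spec batch + microarray batch + SAXS beamtime + sequencing lane + cryo-EM session + confocal imaging achieves it, using 60 h.
All optima have 6 experiments.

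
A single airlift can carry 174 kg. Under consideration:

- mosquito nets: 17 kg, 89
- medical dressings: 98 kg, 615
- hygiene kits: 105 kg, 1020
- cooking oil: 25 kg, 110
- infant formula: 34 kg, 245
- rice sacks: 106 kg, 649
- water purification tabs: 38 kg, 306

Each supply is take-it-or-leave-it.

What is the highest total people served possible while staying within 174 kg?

Greedy by ratio would take mosquito nets + hygiene kits + water purification tabs: 160 kg used, total 1415.
Dropping mosquito nets frees 17 kg; slotting in cooking oil (25 kg) lifts the total to 1436 at 168 kg.

1436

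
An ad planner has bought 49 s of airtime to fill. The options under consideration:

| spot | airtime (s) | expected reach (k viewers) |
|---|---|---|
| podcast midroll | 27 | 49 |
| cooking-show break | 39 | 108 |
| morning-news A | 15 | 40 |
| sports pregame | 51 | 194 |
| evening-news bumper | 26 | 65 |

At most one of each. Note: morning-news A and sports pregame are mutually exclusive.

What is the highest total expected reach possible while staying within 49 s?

The ratio ordering already packs tightly: cooking-show break, 39 s, 108.
The closest alternative, morning-news A + evening-news bumper, reaches only 105.

108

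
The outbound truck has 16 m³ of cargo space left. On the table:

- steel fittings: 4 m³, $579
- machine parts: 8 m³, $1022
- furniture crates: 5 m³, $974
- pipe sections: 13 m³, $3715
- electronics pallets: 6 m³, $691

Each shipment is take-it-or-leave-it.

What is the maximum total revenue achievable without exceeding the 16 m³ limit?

Pipe sections uses 13 of the 16 m³ and totals 3715.

3715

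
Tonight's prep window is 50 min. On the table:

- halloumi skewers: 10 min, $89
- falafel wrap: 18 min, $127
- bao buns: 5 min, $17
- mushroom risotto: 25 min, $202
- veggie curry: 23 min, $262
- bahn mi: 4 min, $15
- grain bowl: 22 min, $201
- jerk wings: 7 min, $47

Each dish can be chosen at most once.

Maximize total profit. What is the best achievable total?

Density check — veggie curry 11.39, grain bowl 9.14, halloumi skewers 8.90 are the best per min.
Taking the top-ratio dishes first gives veggie curry + bahn mi + grain bowl for 478 (49 min).
Replace bahn mi with bao buns: the trade gains 2 net, giving 480 at 50 min.

480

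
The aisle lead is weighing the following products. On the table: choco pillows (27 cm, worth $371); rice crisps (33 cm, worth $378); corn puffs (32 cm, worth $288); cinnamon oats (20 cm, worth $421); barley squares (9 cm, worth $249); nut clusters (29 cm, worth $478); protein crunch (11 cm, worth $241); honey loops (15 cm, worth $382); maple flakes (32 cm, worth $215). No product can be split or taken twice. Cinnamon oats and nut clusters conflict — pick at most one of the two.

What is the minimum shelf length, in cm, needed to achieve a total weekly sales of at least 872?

Minimise cm subject to total weekly sales ≥ 872.
Taking barley squares + protein crunch + honey loops gives 872 (≥ 872) for 35 cm.
Below 35 cm the best achievable stays under 872.

35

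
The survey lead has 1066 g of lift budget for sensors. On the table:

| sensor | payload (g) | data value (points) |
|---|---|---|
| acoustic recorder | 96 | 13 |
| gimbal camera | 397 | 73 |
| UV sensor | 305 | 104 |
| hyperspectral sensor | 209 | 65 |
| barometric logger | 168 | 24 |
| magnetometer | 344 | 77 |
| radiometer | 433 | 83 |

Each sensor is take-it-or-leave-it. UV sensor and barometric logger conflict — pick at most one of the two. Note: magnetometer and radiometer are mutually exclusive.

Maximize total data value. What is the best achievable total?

265

Best packing: acoustic recorder + UV sensor + hyperspectral sensor + radiometer — 1043 g, 265 total.
No other feasible combination exceeds 265.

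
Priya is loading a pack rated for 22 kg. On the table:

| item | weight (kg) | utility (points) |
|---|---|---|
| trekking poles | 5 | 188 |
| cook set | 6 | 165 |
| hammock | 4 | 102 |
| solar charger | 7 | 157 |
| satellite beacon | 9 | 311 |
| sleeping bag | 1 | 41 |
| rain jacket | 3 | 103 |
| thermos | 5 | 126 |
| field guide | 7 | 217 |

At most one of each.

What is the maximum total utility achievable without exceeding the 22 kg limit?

757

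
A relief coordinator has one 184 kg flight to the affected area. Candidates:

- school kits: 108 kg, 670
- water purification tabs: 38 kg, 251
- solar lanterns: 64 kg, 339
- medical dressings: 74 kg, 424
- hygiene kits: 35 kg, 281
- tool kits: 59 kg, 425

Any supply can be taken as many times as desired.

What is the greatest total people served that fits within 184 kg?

The ratio ordering already packs tightly: 5×hygiene kits, 175 kg, 1405.

1405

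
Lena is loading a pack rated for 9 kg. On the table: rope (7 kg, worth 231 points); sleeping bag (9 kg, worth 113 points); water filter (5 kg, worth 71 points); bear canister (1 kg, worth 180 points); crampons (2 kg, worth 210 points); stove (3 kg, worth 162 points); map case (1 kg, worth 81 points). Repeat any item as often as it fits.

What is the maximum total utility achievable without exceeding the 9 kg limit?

Density check — bear canister 180.00, crampons 105.00, map case 81.00, stove 54.00 are the best per kg.
The ratio ordering already packs tightly: 9×bear canister, 9 kg, 1620.

1620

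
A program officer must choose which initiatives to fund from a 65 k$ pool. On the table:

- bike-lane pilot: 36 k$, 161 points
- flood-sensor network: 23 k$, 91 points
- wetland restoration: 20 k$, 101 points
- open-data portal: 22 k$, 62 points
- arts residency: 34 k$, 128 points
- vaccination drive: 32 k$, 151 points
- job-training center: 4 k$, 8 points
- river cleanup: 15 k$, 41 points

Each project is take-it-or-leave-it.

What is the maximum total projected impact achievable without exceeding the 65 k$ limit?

270

A density-first pass picks wetland restoration + vaccination drive + job-training center — 260 at 56 k$.
Dropping vaccination drive frees 32 k$; slotting in bike-lane pilot (36 k$) lifts the total to 270 at 60 k$.
Nothing else within 65 k$ beats 270.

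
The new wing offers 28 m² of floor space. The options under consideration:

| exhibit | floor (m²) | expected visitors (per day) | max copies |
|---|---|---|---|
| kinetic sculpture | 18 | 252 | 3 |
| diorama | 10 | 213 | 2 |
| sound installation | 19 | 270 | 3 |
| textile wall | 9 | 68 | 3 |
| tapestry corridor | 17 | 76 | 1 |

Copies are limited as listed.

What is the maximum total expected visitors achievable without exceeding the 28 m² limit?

465

Density check — diorama 21.30, sound installation 14.21, kinetic sculpture 14.00 are the best per m².
The ratio heuristic lands on 2×diorama (426) but leaves 8 m² idle.
The 10 m² tied up in diorama is better spent on kinetic sculpture — total rises to 465 (28 m²).
Nothing else within 28 m² beats 465.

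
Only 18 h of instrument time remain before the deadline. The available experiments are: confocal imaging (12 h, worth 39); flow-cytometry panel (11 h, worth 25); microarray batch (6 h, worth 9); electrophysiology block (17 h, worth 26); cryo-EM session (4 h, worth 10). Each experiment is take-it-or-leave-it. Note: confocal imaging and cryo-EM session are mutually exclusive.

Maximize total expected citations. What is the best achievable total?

48

Taking confocal imaging + microarray batch: 18 h used, 48 in expected citations.
That's the maximum — no feasible swap from here does better than 48.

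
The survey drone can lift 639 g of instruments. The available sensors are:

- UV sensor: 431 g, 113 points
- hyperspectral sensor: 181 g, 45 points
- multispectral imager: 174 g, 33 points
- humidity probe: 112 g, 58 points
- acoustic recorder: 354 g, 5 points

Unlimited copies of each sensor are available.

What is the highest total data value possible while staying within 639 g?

Density check — humidity probe 0.52, UV sensor 0.26, hyperspectral sensor 0.25, multispectral imager 0.19 are the best per g.
Taking 5×humidity probe: 560 g used, 290 in data value.
Every other selection either busts 639 g or fails to beat 290.

290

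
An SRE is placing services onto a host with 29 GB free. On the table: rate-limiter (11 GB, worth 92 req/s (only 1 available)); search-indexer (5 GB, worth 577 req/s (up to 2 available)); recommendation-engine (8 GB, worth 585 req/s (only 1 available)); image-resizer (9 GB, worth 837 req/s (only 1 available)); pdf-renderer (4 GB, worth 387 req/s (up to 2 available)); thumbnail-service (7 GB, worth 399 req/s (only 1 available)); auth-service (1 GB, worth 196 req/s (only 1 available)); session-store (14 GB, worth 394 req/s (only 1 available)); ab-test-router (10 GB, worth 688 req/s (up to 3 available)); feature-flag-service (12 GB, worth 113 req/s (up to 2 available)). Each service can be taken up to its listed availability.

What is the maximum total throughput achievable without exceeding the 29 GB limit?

2961

By throughput per GB: auth-service 196.00, search-indexer 115.40, pdf-renderer 96.75 lead.
2×search-indexer + image-resizer + 2×pdf-renderer + auth-service uses 28 of the 29 GB and totals 2961.
The spare 1 GB is too small for any remaining service, and no exchange beats 2961.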